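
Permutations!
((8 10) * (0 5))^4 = (10) = [0, 1, 2, 3, 4, 5, 6, 7, 8, 9, 10]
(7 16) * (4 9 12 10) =(4 9 12 10)(7 16) =[0, 1, 2, 3, 9, 5, 6, 16, 8, 12, 4, 11, 10, 13, 14, 15, 7]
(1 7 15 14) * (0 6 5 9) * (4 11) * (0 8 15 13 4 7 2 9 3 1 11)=(0 6 5 3 1 2 9 8 15 14 11 7 13 4)=[6, 2, 9, 1, 0, 3, 5, 13, 15, 8, 10, 7, 12, 4, 11, 14]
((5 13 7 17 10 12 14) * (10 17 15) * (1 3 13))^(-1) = (17)(1 5 14 12 10 15 7 13 3) = [0, 5, 2, 1, 4, 14, 6, 13, 8, 9, 15, 11, 10, 3, 12, 7, 16, 17]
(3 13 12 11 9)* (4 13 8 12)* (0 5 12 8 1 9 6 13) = (0 5 12 11 6 13 4)(1 9 3) = [5, 9, 2, 1, 0, 12, 13, 7, 8, 3, 10, 6, 11, 4]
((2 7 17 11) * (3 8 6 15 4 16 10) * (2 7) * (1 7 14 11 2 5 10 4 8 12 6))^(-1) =(1 8 15 6 12 3 10 5 2 17 7)(4 16)(11 14) =[0, 8, 17, 10, 16, 2, 12, 1, 15, 9, 5, 14, 3, 13, 11, 6, 4, 7]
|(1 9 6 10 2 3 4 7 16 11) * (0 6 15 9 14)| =22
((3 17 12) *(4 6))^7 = (3 17 12)(4 6) = [0, 1, 2, 17, 6, 5, 4, 7, 8, 9, 10, 11, 3, 13, 14, 15, 16, 12]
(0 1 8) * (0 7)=(0 1 8 7)=[1, 8, 2, 3, 4, 5, 6, 0, 7]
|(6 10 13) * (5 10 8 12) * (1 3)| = |(1 3)(5 10 13 6 8 12)| = 6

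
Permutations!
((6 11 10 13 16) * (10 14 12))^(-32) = (6 12 16 14 13 11 10) = [0, 1, 2, 3, 4, 5, 12, 7, 8, 9, 6, 10, 16, 11, 13, 15, 14]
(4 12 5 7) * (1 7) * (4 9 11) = (1 7 9 11 4 12 5) = [0, 7, 2, 3, 12, 1, 6, 9, 8, 11, 10, 4, 5]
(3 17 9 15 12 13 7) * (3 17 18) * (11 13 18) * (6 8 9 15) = [0, 1, 2, 11, 4, 5, 8, 17, 9, 6, 10, 13, 18, 7, 14, 12, 16, 15, 3] = (3 11 13 7 17 15 12 18)(6 8 9)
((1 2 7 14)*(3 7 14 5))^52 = (1 2 14)(3 7 5) = [0, 2, 14, 7, 4, 3, 6, 5, 8, 9, 10, 11, 12, 13, 1]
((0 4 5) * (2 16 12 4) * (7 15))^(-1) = (0 5 4 12 16 2)(7 15) = [5, 1, 0, 3, 12, 4, 6, 15, 8, 9, 10, 11, 16, 13, 14, 7, 2]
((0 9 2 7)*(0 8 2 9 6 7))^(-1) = (9)(0 2 8 7 6) = [2, 1, 8, 3, 4, 5, 0, 6, 7, 9]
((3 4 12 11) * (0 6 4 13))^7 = (13) = [0, 1, 2, 3, 4, 5, 6, 7, 8, 9, 10, 11, 12, 13]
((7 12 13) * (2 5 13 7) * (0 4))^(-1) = (0 4)(2 13 5)(7 12) = [4, 1, 13, 3, 0, 2, 6, 12, 8, 9, 10, 11, 7, 5]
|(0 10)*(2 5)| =2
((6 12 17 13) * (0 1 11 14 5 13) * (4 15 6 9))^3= (0 14 9 6)(1 5 4 12)(11 13 15 17)= [14, 5, 2, 3, 12, 4, 0, 7, 8, 6, 10, 13, 1, 15, 9, 17, 16, 11]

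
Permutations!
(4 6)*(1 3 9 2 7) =(1 3 9 2 7)(4 6) =[0, 3, 7, 9, 6, 5, 4, 1, 8, 2]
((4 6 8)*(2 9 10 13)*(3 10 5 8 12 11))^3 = [0, 1, 8, 2, 11, 6, 3, 7, 12, 4, 9, 13, 10, 5] = (2 8 12 10 9 4 11 13 5 6 3)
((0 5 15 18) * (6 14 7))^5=(0 5 15 18)(6 7 14)=[5, 1, 2, 3, 4, 15, 7, 14, 8, 9, 10, 11, 12, 13, 6, 18, 16, 17, 0]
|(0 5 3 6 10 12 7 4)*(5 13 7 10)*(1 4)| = |(0 13 7 1 4)(3 6 5)(10 12)| = 30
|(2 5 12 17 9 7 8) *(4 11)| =14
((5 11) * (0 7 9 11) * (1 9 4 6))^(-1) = (0 5 11 9 1 6 4 7) = [5, 6, 2, 3, 7, 11, 4, 0, 8, 1, 10, 9]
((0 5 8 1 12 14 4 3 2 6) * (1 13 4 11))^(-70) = (0 8 4 2)(1 14)(3 6 5 13)(11 12) = [8, 14, 0, 6, 2, 13, 5, 7, 4, 9, 10, 12, 11, 3, 1]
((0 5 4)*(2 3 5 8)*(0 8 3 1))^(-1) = [1, 2, 8, 0, 5, 3, 6, 7, 4] = (0 1 2 8 4 5 3)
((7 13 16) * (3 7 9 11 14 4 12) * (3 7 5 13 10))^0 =(16) =[0, 1, 2, 3, 4, 5, 6, 7, 8, 9, 10, 11, 12, 13, 14, 15, 16]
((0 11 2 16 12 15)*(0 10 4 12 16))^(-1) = (16)(0 2 11)(4 10 15 12) = [2, 1, 11, 3, 10, 5, 6, 7, 8, 9, 15, 0, 4, 13, 14, 12, 16]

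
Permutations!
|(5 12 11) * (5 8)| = 4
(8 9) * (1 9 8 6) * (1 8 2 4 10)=(1 9 6 8 2 4 10)=[0, 9, 4, 3, 10, 5, 8, 7, 2, 6, 1]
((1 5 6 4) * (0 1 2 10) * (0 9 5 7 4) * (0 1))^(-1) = (1 6 5 9 10 2 4 7) = [0, 6, 4, 3, 7, 9, 5, 1, 8, 10, 2]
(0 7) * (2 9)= [7, 1, 9, 3, 4, 5, 6, 0, 8, 2]= (0 7)(2 9)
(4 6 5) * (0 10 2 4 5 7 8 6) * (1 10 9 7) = (0 9 7 8 6 1 10 2 4) = [9, 10, 4, 3, 0, 5, 1, 8, 6, 7, 2]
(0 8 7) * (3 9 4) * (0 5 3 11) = (0 8 7 5 3 9 4 11) = [8, 1, 2, 9, 11, 3, 6, 5, 7, 4, 10, 0]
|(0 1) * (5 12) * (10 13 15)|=|(0 1)(5 12)(10 13 15)|=6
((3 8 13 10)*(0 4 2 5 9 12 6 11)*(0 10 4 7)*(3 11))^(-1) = (0 7)(2 4 13 8 3 6 12 9 5)(10 11) = [7, 1, 4, 6, 13, 2, 12, 0, 3, 5, 11, 10, 9, 8]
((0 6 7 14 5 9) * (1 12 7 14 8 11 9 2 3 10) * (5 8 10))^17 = (0 9 11 8 14 6)(1 12 7 10)(2 5 3) = [9, 12, 5, 2, 4, 3, 0, 10, 14, 11, 1, 8, 7, 13, 6]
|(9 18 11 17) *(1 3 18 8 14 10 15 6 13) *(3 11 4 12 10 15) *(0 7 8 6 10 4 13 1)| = 90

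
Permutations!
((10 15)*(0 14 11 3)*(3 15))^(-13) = (0 3 10 15 11 14) = [3, 1, 2, 10, 4, 5, 6, 7, 8, 9, 15, 14, 12, 13, 0, 11]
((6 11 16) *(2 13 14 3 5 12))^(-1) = (2 12 5 3 14 13)(6 16 11) = [0, 1, 12, 14, 4, 3, 16, 7, 8, 9, 10, 6, 5, 2, 13, 15, 11]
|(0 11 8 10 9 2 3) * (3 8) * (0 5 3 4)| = |(0 11 4)(2 8 10 9)(3 5)| = 12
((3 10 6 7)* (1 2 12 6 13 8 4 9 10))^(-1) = (1 3 7 6 12 2)(4 8 13 10 9) = [0, 3, 1, 7, 8, 5, 12, 6, 13, 4, 9, 11, 2, 10]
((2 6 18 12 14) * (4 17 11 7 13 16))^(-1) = (2 14 12 18 6)(4 16 13 7 11 17) = [0, 1, 14, 3, 16, 5, 2, 11, 8, 9, 10, 17, 18, 7, 12, 15, 13, 4, 6]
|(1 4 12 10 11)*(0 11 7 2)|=8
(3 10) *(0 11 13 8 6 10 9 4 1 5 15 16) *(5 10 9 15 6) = (0 11 13 8 5 6 9 4 1 10 3 15 16) = [11, 10, 2, 15, 1, 6, 9, 7, 5, 4, 3, 13, 12, 8, 14, 16, 0]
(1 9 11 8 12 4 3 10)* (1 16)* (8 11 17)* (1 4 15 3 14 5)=(1 9 17 8 12 15 3 10 16 4 14 5)=[0, 9, 2, 10, 14, 1, 6, 7, 12, 17, 16, 11, 15, 13, 5, 3, 4, 8]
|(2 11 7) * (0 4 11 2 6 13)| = 6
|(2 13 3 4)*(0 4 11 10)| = |(0 4 2 13 3 11 10)| = 7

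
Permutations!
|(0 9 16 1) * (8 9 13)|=6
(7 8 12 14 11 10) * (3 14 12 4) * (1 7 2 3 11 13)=(1 7 8 4 11 10 2 3 14 13)=[0, 7, 3, 14, 11, 5, 6, 8, 4, 9, 2, 10, 12, 1, 13]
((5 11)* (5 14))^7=[0, 1, 2, 3, 4, 11, 6, 7, 8, 9, 10, 14, 12, 13, 5]=(5 11 14)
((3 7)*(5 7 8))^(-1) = (3 7 5 8) = [0, 1, 2, 7, 4, 8, 6, 5, 3]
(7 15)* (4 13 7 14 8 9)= (4 13 7 15 14 8 9)= [0, 1, 2, 3, 13, 5, 6, 15, 9, 4, 10, 11, 12, 7, 8, 14]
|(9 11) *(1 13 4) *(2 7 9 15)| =15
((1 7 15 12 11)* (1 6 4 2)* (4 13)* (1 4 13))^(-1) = (1 6 11 12 15 7)(2 4) = [0, 6, 4, 3, 2, 5, 11, 1, 8, 9, 10, 12, 15, 13, 14, 7]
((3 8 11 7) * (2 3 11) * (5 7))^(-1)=(2 8 3)(5 11 7)=[0, 1, 8, 2, 4, 11, 6, 5, 3, 9, 10, 7]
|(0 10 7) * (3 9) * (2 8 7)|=|(0 10 2 8 7)(3 9)|=10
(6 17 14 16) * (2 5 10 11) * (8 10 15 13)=(2 5 15 13 8 10 11)(6 17 14 16)=[0, 1, 5, 3, 4, 15, 17, 7, 10, 9, 11, 2, 12, 8, 16, 13, 6, 14]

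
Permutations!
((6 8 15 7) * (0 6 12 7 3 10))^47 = [10, 1, 2, 15, 4, 5, 0, 12, 6, 9, 3, 11, 7, 13, 14, 8] = (0 10 3 15 8 6)(7 12)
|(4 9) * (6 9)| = 3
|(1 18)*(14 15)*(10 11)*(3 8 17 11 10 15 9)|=|(1 18)(3 8 17 11 15 14 9)|=14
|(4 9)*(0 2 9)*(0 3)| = |(0 2 9 4 3)| = 5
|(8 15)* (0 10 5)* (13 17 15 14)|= 15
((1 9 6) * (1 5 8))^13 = (1 5 9 8 6) = [0, 5, 2, 3, 4, 9, 1, 7, 6, 8]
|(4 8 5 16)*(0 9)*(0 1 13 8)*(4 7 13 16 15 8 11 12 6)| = 30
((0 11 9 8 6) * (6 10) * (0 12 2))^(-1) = (0 2 12 6 10 8 9 11) = [2, 1, 12, 3, 4, 5, 10, 7, 9, 11, 8, 0, 6]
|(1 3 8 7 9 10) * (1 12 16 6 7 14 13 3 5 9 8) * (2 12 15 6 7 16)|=12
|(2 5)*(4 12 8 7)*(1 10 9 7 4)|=|(1 10 9 7)(2 5)(4 12 8)|=12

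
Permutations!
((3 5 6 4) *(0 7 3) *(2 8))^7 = (0 7 3 5 6 4)(2 8) = [7, 1, 8, 5, 0, 6, 4, 3, 2]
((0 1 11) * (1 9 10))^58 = [1, 9, 2, 3, 4, 5, 6, 7, 8, 11, 0, 10] = (0 1 9 11 10)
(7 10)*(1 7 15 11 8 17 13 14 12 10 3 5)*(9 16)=(1 7 3 5)(8 17 13 14 12 10 15 11)(9 16)=[0, 7, 2, 5, 4, 1, 6, 3, 17, 16, 15, 8, 10, 14, 12, 11, 9, 13]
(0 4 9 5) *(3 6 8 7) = [4, 1, 2, 6, 9, 0, 8, 3, 7, 5] = (0 4 9 5)(3 6 8 7)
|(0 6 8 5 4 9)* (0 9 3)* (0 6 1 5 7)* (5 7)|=15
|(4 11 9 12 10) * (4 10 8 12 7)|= 4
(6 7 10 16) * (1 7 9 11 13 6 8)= [0, 7, 2, 3, 4, 5, 9, 10, 1, 11, 16, 13, 12, 6, 14, 15, 8]= (1 7 10 16 8)(6 9 11 13)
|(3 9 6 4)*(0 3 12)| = 6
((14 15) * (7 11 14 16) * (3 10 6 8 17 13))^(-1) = (3 13 17 8 6 10)(7 16 15 14 11) = [0, 1, 2, 13, 4, 5, 10, 16, 6, 9, 3, 7, 12, 17, 11, 14, 15, 8]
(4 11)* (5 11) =[0, 1, 2, 3, 5, 11, 6, 7, 8, 9, 10, 4] =(4 5 11)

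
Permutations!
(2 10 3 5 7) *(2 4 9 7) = (2 10 3 5)(4 9 7) = [0, 1, 10, 5, 9, 2, 6, 4, 8, 7, 3]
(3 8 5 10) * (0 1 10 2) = (0 1 10 3 8 5 2) = [1, 10, 0, 8, 4, 2, 6, 7, 5, 9, 3]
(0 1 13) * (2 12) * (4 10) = (0 1 13)(2 12)(4 10) = [1, 13, 12, 3, 10, 5, 6, 7, 8, 9, 4, 11, 2, 0]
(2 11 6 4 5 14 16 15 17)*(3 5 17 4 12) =[0, 1, 11, 5, 17, 14, 12, 7, 8, 9, 10, 6, 3, 13, 16, 4, 15, 2] =(2 11 6 12 3 5 14 16 15 4 17)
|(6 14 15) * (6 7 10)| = 5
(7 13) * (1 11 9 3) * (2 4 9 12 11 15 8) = (1 15 8 2 4 9 3)(7 13)(11 12) = [0, 15, 4, 1, 9, 5, 6, 13, 2, 3, 10, 12, 11, 7, 14, 8]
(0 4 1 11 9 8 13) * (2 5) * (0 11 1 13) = (0 4 13 11 9 8)(2 5) = [4, 1, 5, 3, 13, 2, 6, 7, 0, 8, 10, 9, 12, 11]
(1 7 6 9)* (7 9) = (1 9)(6 7) = [0, 9, 2, 3, 4, 5, 7, 6, 8, 1]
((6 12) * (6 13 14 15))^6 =(6 12 13 14 15) =[0, 1, 2, 3, 4, 5, 12, 7, 8, 9, 10, 11, 13, 14, 15, 6]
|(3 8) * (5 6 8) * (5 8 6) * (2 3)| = |(2 3 8)| = 3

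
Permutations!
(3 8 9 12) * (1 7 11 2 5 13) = [0, 7, 5, 8, 4, 13, 6, 11, 9, 12, 10, 2, 3, 1] = (1 7 11 2 5 13)(3 8 9 12)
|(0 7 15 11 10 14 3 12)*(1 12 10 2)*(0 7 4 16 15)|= 9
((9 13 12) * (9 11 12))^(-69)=[0, 1, 2, 3, 4, 5, 6, 7, 8, 13, 10, 12, 11, 9]=(9 13)(11 12)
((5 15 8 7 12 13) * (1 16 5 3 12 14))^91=(16)(3 12 13)=[0, 1, 2, 12, 4, 5, 6, 7, 8, 9, 10, 11, 13, 3, 14, 15, 16]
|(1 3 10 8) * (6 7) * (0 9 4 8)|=|(0 9 4 8 1 3 10)(6 7)|=14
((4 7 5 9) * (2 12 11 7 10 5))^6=[0, 1, 11, 3, 5, 4, 6, 12, 8, 10, 9, 2, 7]=(2 11)(4 5)(7 12)(9 10)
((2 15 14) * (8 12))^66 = [0, 1, 2, 3, 4, 5, 6, 7, 8, 9, 10, 11, 12, 13, 14, 15] = (15)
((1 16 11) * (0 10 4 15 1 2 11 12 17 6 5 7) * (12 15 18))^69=(0 6 18)(2 11)(4 7 17)(5 12 10)=[6, 1, 11, 3, 7, 12, 18, 17, 8, 9, 5, 2, 10, 13, 14, 15, 16, 4, 0]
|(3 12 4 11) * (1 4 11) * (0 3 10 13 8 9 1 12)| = 8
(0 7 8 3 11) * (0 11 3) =[7, 1, 2, 3, 4, 5, 6, 8, 0, 9, 10, 11] =(11)(0 7 8)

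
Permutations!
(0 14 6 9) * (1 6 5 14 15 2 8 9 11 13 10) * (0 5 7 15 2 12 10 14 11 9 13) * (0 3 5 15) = [2, 6, 8, 5, 4, 11, 9, 0, 13, 15, 1, 3, 10, 14, 7, 12] = (0 2 8 13 14 7)(1 6 9 15 12 10)(3 5 11)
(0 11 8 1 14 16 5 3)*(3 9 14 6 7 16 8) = [11, 6, 2, 0, 4, 9, 7, 16, 1, 14, 10, 3, 12, 13, 8, 15, 5] = (0 11 3)(1 6 7 16 5 9 14 8)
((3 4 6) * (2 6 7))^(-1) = (2 7 4 3 6) = [0, 1, 7, 6, 3, 5, 2, 4]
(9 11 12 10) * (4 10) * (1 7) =(1 7)(4 10 9 11 12) =[0, 7, 2, 3, 10, 5, 6, 1, 8, 11, 9, 12, 4]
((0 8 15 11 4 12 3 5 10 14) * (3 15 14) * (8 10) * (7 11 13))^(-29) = (0 10 3 5 8 14)(4 12 15 13 7 11) = [10, 1, 2, 5, 12, 8, 6, 11, 14, 9, 3, 4, 15, 7, 0, 13]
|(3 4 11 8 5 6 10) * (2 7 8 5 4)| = 9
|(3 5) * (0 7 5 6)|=5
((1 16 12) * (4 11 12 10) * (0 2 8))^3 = (1 4)(10 12)(11 16) = [0, 4, 2, 3, 1, 5, 6, 7, 8, 9, 12, 16, 10, 13, 14, 15, 11]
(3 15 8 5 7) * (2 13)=[0, 1, 13, 15, 4, 7, 6, 3, 5, 9, 10, 11, 12, 2, 14, 8]=(2 13)(3 15 8 5 7)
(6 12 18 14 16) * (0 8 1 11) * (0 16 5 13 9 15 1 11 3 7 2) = (0 8 11 16 6 12 18 14 5 13 9 15 1 3 7 2) = [8, 3, 0, 7, 4, 13, 12, 2, 11, 15, 10, 16, 18, 9, 5, 1, 6, 17, 14]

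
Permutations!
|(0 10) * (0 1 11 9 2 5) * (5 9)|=10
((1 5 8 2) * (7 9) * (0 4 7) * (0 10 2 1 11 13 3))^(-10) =(0 3 13 11 2 10 9 7 4)(1 8 5) =[3, 8, 10, 13, 0, 1, 6, 4, 5, 7, 9, 2, 12, 11]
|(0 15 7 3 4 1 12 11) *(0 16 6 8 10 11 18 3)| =15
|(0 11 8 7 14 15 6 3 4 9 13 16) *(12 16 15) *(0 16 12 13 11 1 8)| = 12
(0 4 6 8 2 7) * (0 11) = (0 4 6 8 2 7 11) = [4, 1, 7, 3, 6, 5, 8, 11, 2, 9, 10, 0]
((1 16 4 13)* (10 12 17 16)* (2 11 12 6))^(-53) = (1 16 11 10 4 12 6 13 17 2) = [0, 16, 1, 3, 12, 5, 13, 7, 8, 9, 4, 10, 6, 17, 14, 15, 11, 2]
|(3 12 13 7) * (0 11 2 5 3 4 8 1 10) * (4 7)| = 11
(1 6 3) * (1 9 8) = (1 6 3 9 8) = [0, 6, 2, 9, 4, 5, 3, 7, 1, 8]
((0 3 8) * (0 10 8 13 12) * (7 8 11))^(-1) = (0 12 13 3)(7 11 10 8) = [12, 1, 2, 0, 4, 5, 6, 11, 7, 9, 8, 10, 13, 3]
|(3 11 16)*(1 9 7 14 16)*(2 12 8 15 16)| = |(1 9 7 14 2 12 8 15 16 3 11)| = 11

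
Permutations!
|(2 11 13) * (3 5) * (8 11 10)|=|(2 10 8 11 13)(3 5)|=10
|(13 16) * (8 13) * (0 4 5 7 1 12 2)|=|(0 4 5 7 1 12 2)(8 13 16)|=21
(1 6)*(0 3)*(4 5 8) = (0 3)(1 6)(4 5 8) = [3, 6, 2, 0, 5, 8, 1, 7, 4]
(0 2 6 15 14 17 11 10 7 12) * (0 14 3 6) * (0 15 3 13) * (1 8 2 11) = (0 11 10 7 12 14 17 1 8 2 15 13)(3 6) = [11, 8, 15, 6, 4, 5, 3, 12, 2, 9, 7, 10, 14, 0, 17, 13, 16, 1]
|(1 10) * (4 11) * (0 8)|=2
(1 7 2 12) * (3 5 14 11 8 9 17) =(1 7 2 12)(3 5 14 11 8 9 17) =[0, 7, 12, 5, 4, 14, 6, 2, 9, 17, 10, 8, 1, 13, 11, 15, 16, 3]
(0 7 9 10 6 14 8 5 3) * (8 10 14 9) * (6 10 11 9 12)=(0 7 8 5 3)(6 12)(9 14 11)=[7, 1, 2, 0, 4, 3, 12, 8, 5, 14, 10, 9, 6, 13, 11]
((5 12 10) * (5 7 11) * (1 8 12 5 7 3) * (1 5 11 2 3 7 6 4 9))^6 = (1 3)(2 9)(4 7)(5 8)(6 10)(11 12) = [0, 3, 9, 1, 7, 8, 10, 4, 5, 2, 6, 12, 11]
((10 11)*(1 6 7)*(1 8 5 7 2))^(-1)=(1 2 6)(5 8 7)(10 11)=[0, 2, 6, 3, 4, 8, 1, 5, 7, 9, 11, 10]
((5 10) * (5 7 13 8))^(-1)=(5 8 13 7 10)=[0, 1, 2, 3, 4, 8, 6, 10, 13, 9, 5, 11, 12, 7]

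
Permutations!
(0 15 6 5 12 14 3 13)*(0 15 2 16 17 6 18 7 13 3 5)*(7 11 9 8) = (0 2 16 17 6)(5 12 14)(7 13 15 18 11 9 8) = [2, 1, 16, 3, 4, 12, 0, 13, 7, 8, 10, 9, 14, 15, 5, 18, 17, 6, 11]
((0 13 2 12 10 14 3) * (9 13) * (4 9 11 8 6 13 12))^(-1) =(0 3 14 10 12 9 4 2 13 6 8 11) =[3, 1, 13, 14, 2, 5, 8, 7, 11, 4, 12, 0, 9, 6, 10]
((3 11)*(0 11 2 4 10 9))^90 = (0 9 10 4 2 3 11) = [9, 1, 3, 11, 2, 5, 6, 7, 8, 10, 4, 0]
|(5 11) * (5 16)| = 3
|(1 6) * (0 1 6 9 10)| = |(0 1 9 10)| = 4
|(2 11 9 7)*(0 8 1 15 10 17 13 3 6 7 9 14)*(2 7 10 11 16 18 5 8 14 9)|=|(0 14)(1 15 11 9 2 16 18 5 8)(3 6 10 17 13)|=90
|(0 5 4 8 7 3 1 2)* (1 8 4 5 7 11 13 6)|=9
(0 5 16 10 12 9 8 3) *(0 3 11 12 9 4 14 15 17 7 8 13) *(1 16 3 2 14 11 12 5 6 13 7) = (0 6 13)(1 16 10 9 7 8 12 4 11 5 3 2 14 15 17) = [6, 16, 14, 2, 11, 3, 13, 8, 12, 7, 9, 5, 4, 0, 15, 17, 10, 1]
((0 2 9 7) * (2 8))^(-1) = (0 7 9 2 8) = [7, 1, 8, 3, 4, 5, 6, 9, 0, 2]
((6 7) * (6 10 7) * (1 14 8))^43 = (1 14 8)(7 10) = [0, 14, 2, 3, 4, 5, 6, 10, 1, 9, 7, 11, 12, 13, 8]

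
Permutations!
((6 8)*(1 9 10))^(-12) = (10) = [0, 1, 2, 3, 4, 5, 6, 7, 8, 9, 10]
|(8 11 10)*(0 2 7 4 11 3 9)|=|(0 2 7 4 11 10 8 3 9)|=9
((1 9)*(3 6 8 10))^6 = (3 8)(6 10) = [0, 1, 2, 8, 4, 5, 10, 7, 3, 9, 6]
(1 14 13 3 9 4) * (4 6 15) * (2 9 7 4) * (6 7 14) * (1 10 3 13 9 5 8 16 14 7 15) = (1 6)(2 5 8 16 14 9 15)(3 7 4 10) = [0, 6, 5, 7, 10, 8, 1, 4, 16, 15, 3, 11, 12, 13, 9, 2, 14]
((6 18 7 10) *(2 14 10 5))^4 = [0, 1, 18, 3, 4, 6, 2, 10, 8, 9, 5, 11, 12, 13, 7, 15, 16, 17, 14] = (2 18 14 7 10 5 6)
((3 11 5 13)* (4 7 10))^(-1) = [0, 1, 2, 13, 10, 11, 6, 4, 8, 9, 7, 3, 12, 5] = (3 13 5 11)(4 10 7)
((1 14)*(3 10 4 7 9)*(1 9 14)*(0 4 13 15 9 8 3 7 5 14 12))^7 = (0 13 5 9 8 12 10 4 15 14 7 3) = [13, 1, 2, 0, 15, 9, 6, 3, 12, 8, 4, 11, 10, 5, 7, 14]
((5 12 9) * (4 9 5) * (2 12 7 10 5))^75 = (2 12)(4 9) = [0, 1, 12, 3, 9, 5, 6, 7, 8, 4, 10, 11, 2]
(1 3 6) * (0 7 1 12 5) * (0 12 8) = (0 7 1 3 6 8)(5 12) = [7, 3, 2, 6, 4, 12, 8, 1, 0, 9, 10, 11, 5]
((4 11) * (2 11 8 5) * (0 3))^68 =(2 8 11 5 4) =[0, 1, 8, 3, 2, 4, 6, 7, 11, 9, 10, 5]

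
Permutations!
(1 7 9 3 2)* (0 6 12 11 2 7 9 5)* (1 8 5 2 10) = [6, 9, 8, 7, 4, 0, 12, 2, 5, 3, 1, 10, 11] = (0 6 12 11 10 1 9 3 7 2 8 5)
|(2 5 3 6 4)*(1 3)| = |(1 3 6 4 2 5)| = 6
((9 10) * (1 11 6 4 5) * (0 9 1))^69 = (0 6 10 5 11 9 4 1) = [6, 0, 2, 3, 1, 11, 10, 7, 8, 4, 5, 9]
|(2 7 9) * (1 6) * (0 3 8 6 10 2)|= |(0 3 8 6 1 10 2 7 9)|= 9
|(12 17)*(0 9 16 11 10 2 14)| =|(0 9 16 11 10 2 14)(12 17)| =14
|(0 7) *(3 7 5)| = |(0 5 3 7)| = 4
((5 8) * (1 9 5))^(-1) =(1 8 5 9) =[0, 8, 2, 3, 4, 9, 6, 7, 5, 1]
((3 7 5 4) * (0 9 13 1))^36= [0, 1, 2, 3, 4, 5, 6, 7, 8, 9, 10, 11, 12, 13]= (13)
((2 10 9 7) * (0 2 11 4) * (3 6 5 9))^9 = (0 4 11 7 9 5 6 3 10 2) = [4, 1, 0, 10, 11, 6, 3, 9, 8, 5, 2, 7]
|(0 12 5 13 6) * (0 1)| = 6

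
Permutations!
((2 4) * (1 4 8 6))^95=(8)=[0, 1, 2, 3, 4, 5, 6, 7, 8]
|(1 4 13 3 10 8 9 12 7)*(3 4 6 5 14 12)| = |(1 6 5 14 12 7)(3 10 8 9)(4 13)| = 12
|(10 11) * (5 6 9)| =6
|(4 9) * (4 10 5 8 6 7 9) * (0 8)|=|(0 8 6 7 9 10 5)|=7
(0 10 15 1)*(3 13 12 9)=[10, 0, 2, 13, 4, 5, 6, 7, 8, 3, 15, 11, 9, 12, 14, 1]=(0 10 15 1)(3 13 12 9)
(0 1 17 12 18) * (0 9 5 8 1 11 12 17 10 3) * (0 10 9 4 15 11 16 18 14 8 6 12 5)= (0 16 18 4 15 11 5 6 12 14 8 1 9)(3 10)= [16, 9, 2, 10, 15, 6, 12, 7, 1, 0, 3, 5, 14, 13, 8, 11, 18, 17, 4]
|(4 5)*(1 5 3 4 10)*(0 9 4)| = |(0 9 4 3)(1 5 10)| = 12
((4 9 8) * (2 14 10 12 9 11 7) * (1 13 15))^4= (1 13 15)(2 9 7 12 11 10 4 14 8)= [0, 13, 9, 3, 14, 5, 6, 12, 2, 7, 4, 10, 11, 15, 8, 1]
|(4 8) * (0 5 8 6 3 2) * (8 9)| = 8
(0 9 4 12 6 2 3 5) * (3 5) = [9, 1, 5, 3, 12, 0, 2, 7, 8, 4, 10, 11, 6] = (0 9 4 12 6 2 5)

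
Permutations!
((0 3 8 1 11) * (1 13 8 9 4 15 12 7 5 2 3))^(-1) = (0 11 1)(2 5 7 12 15 4 9 3)(8 13) = [11, 0, 5, 2, 9, 7, 6, 12, 13, 3, 10, 1, 15, 8, 14, 4]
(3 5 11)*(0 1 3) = (0 1 3 5 11) = [1, 3, 2, 5, 4, 11, 6, 7, 8, 9, 10, 0]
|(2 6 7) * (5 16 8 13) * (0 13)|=|(0 13 5 16 8)(2 6 7)|=15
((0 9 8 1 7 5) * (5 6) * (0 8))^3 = (0 9)(1 5 7 8 6) = [9, 5, 2, 3, 4, 7, 1, 8, 6, 0]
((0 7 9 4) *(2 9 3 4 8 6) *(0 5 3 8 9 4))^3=(9)(0 6 5 7 2 3 8 4)=[6, 1, 3, 8, 0, 7, 5, 2, 4, 9]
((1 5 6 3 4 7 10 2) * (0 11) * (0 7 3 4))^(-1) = (0 3 4 6 5 1 2 10 7 11) = [3, 2, 10, 4, 6, 1, 5, 11, 8, 9, 7, 0]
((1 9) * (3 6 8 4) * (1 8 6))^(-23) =(1 8 3 9 4) =[0, 8, 2, 9, 1, 5, 6, 7, 3, 4]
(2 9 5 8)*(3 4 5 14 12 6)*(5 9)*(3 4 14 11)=(2 5 8)(3 14 12 6 4 9 11)=[0, 1, 5, 14, 9, 8, 4, 7, 2, 11, 10, 3, 6, 13, 12]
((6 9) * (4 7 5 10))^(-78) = (4 5)(7 10) = [0, 1, 2, 3, 5, 4, 6, 10, 8, 9, 7]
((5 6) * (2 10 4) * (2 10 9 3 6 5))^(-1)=(2 6 3 9)(4 10)=[0, 1, 6, 9, 10, 5, 3, 7, 8, 2, 4]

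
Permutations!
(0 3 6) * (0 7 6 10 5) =[3, 1, 2, 10, 4, 0, 7, 6, 8, 9, 5] =(0 3 10 5)(6 7)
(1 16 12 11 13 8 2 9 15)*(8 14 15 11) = (1 16 12 8 2 9 11 13 14 15) = [0, 16, 9, 3, 4, 5, 6, 7, 2, 11, 10, 13, 8, 14, 15, 1, 12]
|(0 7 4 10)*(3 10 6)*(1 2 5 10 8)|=10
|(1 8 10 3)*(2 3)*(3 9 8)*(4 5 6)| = 12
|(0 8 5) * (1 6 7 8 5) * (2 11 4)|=|(0 5)(1 6 7 8)(2 11 4)|=12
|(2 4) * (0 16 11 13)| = |(0 16 11 13)(2 4)| = 4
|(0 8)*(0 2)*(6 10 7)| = |(0 8 2)(6 10 7)| = 3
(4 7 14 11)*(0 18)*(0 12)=(0 18 12)(4 7 14 11)=[18, 1, 2, 3, 7, 5, 6, 14, 8, 9, 10, 4, 0, 13, 11, 15, 16, 17, 12]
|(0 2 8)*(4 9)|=|(0 2 8)(4 9)|=6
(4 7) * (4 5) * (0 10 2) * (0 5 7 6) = (0 10 2 5 4 6) = [10, 1, 5, 3, 6, 4, 0, 7, 8, 9, 2]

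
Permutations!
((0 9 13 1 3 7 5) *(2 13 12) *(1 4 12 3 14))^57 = (0 3 5 9 7)(1 14)(2 13 4 12) = [3, 14, 13, 5, 12, 9, 6, 0, 8, 7, 10, 11, 2, 4, 1]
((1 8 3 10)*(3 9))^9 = [0, 10, 2, 9, 4, 5, 6, 7, 1, 8, 3] = (1 10 3 9 8)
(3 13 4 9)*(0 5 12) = (0 5 12)(3 13 4 9) = [5, 1, 2, 13, 9, 12, 6, 7, 8, 3, 10, 11, 0, 4]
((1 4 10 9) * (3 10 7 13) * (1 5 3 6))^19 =(1 6 13 7 4)(3 5 9 10) =[0, 6, 2, 5, 1, 9, 13, 4, 8, 10, 3, 11, 12, 7]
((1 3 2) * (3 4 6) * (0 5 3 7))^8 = (7) = [0, 1, 2, 3, 4, 5, 6, 7]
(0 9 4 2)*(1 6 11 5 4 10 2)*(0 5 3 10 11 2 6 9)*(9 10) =[0, 10, 5, 9, 1, 4, 2, 7, 8, 11, 6, 3] =(1 10 6 2 5 4)(3 9 11)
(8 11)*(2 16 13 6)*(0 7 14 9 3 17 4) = (0 7 14 9 3 17 4)(2 16 13 6)(8 11) = [7, 1, 16, 17, 0, 5, 2, 14, 11, 3, 10, 8, 12, 6, 9, 15, 13, 4]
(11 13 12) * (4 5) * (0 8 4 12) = (0 8 4 5 12 11 13) = [8, 1, 2, 3, 5, 12, 6, 7, 4, 9, 10, 13, 11, 0]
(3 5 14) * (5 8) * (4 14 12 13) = (3 8 5 12 13 4 14) = [0, 1, 2, 8, 14, 12, 6, 7, 5, 9, 10, 11, 13, 4, 3]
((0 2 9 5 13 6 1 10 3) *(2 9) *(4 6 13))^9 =[9, 10, 2, 0, 6, 4, 1, 7, 8, 5, 3, 11, 12, 13] =(13)(0 9 5 4 6 1 10 3)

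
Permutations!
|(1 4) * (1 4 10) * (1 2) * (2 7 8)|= |(1 10 7 8 2)|= 5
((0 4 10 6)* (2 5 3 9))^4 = (10) = [0, 1, 2, 3, 4, 5, 6, 7, 8, 9, 10]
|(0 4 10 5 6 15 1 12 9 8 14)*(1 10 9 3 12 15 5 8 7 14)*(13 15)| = 10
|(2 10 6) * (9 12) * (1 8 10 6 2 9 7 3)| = 9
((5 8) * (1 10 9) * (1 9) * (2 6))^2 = (10) = [0, 1, 2, 3, 4, 5, 6, 7, 8, 9, 10]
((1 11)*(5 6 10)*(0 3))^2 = (11)(5 10 6) = [0, 1, 2, 3, 4, 10, 5, 7, 8, 9, 6, 11]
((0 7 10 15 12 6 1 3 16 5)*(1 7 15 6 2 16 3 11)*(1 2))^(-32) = (16)(6 7 10) = [0, 1, 2, 3, 4, 5, 7, 10, 8, 9, 6, 11, 12, 13, 14, 15, 16]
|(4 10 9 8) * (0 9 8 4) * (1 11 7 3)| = |(0 9 4 10 8)(1 11 7 3)| = 20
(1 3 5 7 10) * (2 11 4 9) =(1 3 5 7 10)(2 11 4 9) =[0, 3, 11, 5, 9, 7, 6, 10, 8, 2, 1, 4]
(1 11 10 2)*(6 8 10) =[0, 11, 1, 3, 4, 5, 8, 7, 10, 9, 2, 6] =(1 11 6 8 10 2)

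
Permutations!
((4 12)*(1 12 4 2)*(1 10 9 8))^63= (1 10)(2 8)(9 12)= [0, 10, 8, 3, 4, 5, 6, 7, 2, 12, 1, 11, 9]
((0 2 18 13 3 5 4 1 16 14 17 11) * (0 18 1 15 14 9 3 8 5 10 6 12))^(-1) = (0 12 6 10 3 9 16 1 2)(4 5 8 13 18 11 17 14 15) = [12, 2, 0, 9, 5, 8, 10, 7, 13, 16, 3, 17, 6, 18, 15, 4, 1, 14, 11]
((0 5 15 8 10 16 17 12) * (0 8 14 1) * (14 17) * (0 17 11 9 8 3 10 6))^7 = (17) = [0, 1, 2, 3, 4, 5, 6, 7, 8, 9, 10, 11, 12, 13, 14, 15, 16, 17]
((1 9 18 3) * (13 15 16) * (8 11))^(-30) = (1 18)(3 9) = [0, 18, 2, 9, 4, 5, 6, 7, 8, 3, 10, 11, 12, 13, 14, 15, 16, 17, 1]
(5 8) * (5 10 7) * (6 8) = [0, 1, 2, 3, 4, 6, 8, 5, 10, 9, 7] = (5 6 8 10 7)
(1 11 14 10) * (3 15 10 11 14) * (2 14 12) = [0, 12, 14, 15, 4, 5, 6, 7, 8, 9, 1, 3, 2, 13, 11, 10] = (1 12 2 14 11 3 15 10)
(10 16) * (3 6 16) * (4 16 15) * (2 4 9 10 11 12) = (2 4 16 11 12)(3 6 15 9 10) = [0, 1, 4, 6, 16, 5, 15, 7, 8, 10, 3, 12, 2, 13, 14, 9, 11]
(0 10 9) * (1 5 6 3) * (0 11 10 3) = [3, 5, 2, 1, 4, 6, 0, 7, 8, 11, 9, 10] = (0 3 1 5 6)(9 11 10)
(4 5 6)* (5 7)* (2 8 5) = [0, 1, 8, 3, 7, 6, 4, 2, 5] = (2 8 5 6 4 7)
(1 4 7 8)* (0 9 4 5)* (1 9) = (0 1 5)(4 7 8 9) = [1, 5, 2, 3, 7, 0, 6, 8, 9, 4]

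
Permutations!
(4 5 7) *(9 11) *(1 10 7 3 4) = (1 10 7)(3 4 5)(9 11) = [0, 10, 2, 4, 5, 3, 6, 1, 8, 11, 7, 9]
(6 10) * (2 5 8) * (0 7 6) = (0 7 6 10)(2 5 8) = [7, 1, 5, 3, 4, 8, 10, 6, 2, 9, 0]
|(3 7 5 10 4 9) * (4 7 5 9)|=|(3 5 10 7 9)|=5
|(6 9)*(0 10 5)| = 6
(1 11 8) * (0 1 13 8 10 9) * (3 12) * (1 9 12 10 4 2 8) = (0 9)(1 11 4 2 8 13)(3 10 12) = [9, 11, 8, 10, 2, 5, 6, 7, 13, 0, 12, 4, 3, 1]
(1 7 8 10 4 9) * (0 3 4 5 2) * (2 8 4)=(0 3 2)(1 7 4 9)(5 8 10)=[3, 7, 0, 2, 9, 8, 6, 4, 10, 1, 5]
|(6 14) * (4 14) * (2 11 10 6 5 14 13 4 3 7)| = |(2 11 10 6 3 7)(4 13)(5 14)| = 6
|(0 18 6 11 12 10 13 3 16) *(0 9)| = |(0 18 6 11 12 10 13 3 16 9)| = 10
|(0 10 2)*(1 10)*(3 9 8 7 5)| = |(0 1 10 2)(3 9 8 7 5)| = 20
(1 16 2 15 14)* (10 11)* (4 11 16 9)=(1 9 4 11 10 16 2 15 14)=[0, 9, 15, 3, 11, 5, 6, 7, 8, 4, 16, 10, 12, 13, 1, 14, 2]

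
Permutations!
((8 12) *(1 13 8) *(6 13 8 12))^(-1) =(1 12 13 6 8) =[0, 12, 2, 3, 4, 5, 8, 7, 1, 9, 10, 11, 13, 6]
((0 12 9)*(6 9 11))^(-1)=(0 9 6 11 12)=[9, 1, 2, 3, 4, 5, 11, 7, 8, 6, 10, 12, 0]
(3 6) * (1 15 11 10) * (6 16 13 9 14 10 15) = (1 6 3 16 13 9 14 10)(11 15) = [0, 6, 2, 16, 4, 5, 3, 7, 8, 14, 1, 15, 12, 9, 10, 11, 13]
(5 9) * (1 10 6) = (1 10 6)(5 9) = [0, 10, 2, 3, 4, 9, 1, 7, 8, 5, 6]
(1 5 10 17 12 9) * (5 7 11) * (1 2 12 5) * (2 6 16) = [0, 7, 12, 3, 4, 10, 16, 11, 8, 6, 17, 1, 9, 13, 14, 15, 2, 5] = (1 7 11)(2 12 9 6 16)(5 10 17)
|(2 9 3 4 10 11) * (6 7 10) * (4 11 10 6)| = |(2 9 3 11)(6 7)| = 4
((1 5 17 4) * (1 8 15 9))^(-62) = (1 5 17 4 8 15 9) = [0, 5, 2, 3, 8, 17, 6, 7, 15, 1, 10, 11, 12, 13, 14, 9, 16, 4]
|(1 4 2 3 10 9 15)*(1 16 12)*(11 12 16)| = |(16)(1 4 2 3 10 9 15 11 12)| = 9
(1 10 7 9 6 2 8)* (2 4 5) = (1 10 7 9 6 4 5 2 8) = [0, 10, 8, 3, 5, 2, 4, 9, 1, 6, 7]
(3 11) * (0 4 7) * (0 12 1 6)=(0 4 7 12 1 6)(3 11)=[4, 6, 2, 11, 7, 5, 0, 12, 8, 9, 10, 3, 1]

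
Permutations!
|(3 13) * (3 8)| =|(3 13 8)| =3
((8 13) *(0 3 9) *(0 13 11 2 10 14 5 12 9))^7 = (0 3)(2 8 9 5 10 11 13 12 14) = [3, 1, 8, 0, 4, 10, 6, 7, 9, 5, 11, 13, 14, 12, 2]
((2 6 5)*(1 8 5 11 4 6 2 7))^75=[0, 7, 2, 3, 4, 8, 6, 5, 1, 9, 10, 11]=(11)(1 7 5 8)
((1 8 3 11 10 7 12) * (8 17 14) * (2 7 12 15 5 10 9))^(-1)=(1 12 10 5 15 7 2 9 11 3 8 14 17)=[0, 12, 9, 8, 4, 15, 6, 2, 14, 11, 5, 3, 10, 13, 17, 7, 16, 1]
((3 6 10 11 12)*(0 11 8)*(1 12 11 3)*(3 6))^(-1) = [8, 12, 2, 3, 4, 5, 0, 7, 10, 9, 6, 11, 1] = (0 8 10 6)(1 12)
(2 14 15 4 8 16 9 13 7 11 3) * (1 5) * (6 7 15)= (1 5)(2 14 6 7 11 3)(4 8 16 9 13 15)= [0, 5, 14, 2, 8, 1, 7, 11, 16, 13, 10, 3, 12, 15, 6, 4, 9]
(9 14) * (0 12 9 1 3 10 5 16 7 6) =(0 12 9 14 1 3 10 5 16 7 6) =[12, 3, 2, 10, 4, 16, 0, 6, 8, 14, 5, 11, 9, 13, 1, 15, 7]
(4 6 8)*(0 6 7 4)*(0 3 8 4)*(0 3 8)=(8)(0 6 4 7 3)=[6, 1, 2, 0, 7, 5, 4, 3, 8]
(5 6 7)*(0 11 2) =(0 11 2)(5 6 7) =[11, 1, 0, 3, 4, 6, 7, 5, 8, 9, 10, 2]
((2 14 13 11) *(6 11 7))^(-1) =(2 11 6 7 13 14) =[0, 1, 11, 3, 4, 5, 7, 13, 8, 9, 10, 6, 12, 14, 2]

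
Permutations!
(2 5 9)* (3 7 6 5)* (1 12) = (1 12)(2 3 7 6 5 9) = [0, 12, 3, 7, 4, 9, 5, 6, 8, 2, 10, 11, 1]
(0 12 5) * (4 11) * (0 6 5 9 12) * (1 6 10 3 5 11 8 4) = (1 6 11)(3 5 10)(4 8)(9 12) = [0, 6, 2, 5, 8, 10, 11, 7, 4, 12, 3, 1, 9]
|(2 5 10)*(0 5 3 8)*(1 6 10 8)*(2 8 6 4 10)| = 9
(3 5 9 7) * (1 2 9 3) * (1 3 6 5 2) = (2 9 7 3)(5 6) = [0, 1, 9, 2, 4, 6, 5, 3, 8, 7]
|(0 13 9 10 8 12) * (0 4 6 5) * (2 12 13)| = 12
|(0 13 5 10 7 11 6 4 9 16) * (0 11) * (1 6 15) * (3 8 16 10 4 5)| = 14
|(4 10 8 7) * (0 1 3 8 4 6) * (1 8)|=4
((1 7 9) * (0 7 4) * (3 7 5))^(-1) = [4, 9, 2, 5, 1, 0, 6, 3, 8, 7] = (0 4 1 9 7 3 5)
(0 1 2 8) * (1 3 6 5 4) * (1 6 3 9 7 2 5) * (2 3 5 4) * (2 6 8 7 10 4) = (0 9 10 4 8)(1 2 7 3 5 6) = [9, 2, 7, 5, 8, 6, 1, 3, 0, 10, 4]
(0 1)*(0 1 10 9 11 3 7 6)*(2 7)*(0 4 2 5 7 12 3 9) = (0 10)(2 12 3 5 7 6 4)(9 11) = [10, 1, 12, 5, 2, 7, 4, 6, 8, 11, 0, 9, 3]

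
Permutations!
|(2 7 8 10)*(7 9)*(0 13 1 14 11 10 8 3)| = 10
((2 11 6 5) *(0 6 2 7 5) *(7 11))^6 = (2 5)(7 11) = [0, 1, 5, 3, 4, 2, 6, 11, 8, 9, 10, 7]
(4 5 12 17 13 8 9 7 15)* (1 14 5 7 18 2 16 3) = (1 14 5 12 17 13 8 9 18 2 16 3)(4 7 15) = [0, 14, 16, 1, 7, 12, 6, 15, 9, 18, 10, 11, 17, 8, 5, 4, 3, 13, 2]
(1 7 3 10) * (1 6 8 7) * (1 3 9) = (1 3 10 6 8 7 9) = [0, 3, 2, 10, 4, 5, 8, 9, 7, 1, 6]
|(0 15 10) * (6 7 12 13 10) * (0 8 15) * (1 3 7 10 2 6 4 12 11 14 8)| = |(1 3 7 11 14 8 15 4 12 13 2 6 10)| = 13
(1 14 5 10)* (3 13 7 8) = [0, 14, 2, 13, 4, 10, 6, 8, 3, 9, 1, 11, 12, 7, 5] = (1 14 5 10)(3 13 7 8)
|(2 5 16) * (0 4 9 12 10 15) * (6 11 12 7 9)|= |(0 4 6 11 12 10 15)(2 5 16)(7 9)|= 42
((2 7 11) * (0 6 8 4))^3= [4, 1, 2, 3, 8, 5, 0, 7, 6, 9, 10, 11]= (11)(0 4 8 6)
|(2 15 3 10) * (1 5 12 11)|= 4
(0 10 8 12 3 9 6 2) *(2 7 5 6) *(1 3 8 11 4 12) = (0 10 11 4 12 8 1 3 9 2)(5 6 7) = [10, 3, 0, 9, 12, 6, 7, 5, 1, 2, 11, 4, 8]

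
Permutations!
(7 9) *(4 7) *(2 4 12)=[0, 1, 4, 3, 7, 5, 6, 9, 8, 12, 10, 11, 2]=(2 4 7 9 12)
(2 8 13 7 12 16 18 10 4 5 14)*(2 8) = (4 5 14 8 13 7 12 16 18 10) = [0, 1, 2, 3, 5, 14, 6, 12, 13, 9, 4, 11, 16, 7, 8, 15, 18, 17, 10]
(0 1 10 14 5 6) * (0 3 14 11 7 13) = (0 1 10 11 7 13)(3 14 5 6) = [1, 10, 2, 14, 4, 6, 3, 13, 8, 9, 11, 7, 12, 0, 5]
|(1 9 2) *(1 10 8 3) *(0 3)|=|(0 3 1 9 2 10 8)|=7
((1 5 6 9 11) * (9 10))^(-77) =(1 5 6 10 9 11) =[0, 5, 2, 3, 4, 6, 10, 7, 8, 11, 9, 1]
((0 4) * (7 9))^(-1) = [4, 1, 2, 3, 0, 5, 6, 9, 8, 7] = (0 4)(7 9)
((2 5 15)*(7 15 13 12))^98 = [0, 1, 13, 3, 4, 12, 6, 2, 8, 9, 10, 11, 15, 7, 14, 5] = (2 13 7)(5 12 15)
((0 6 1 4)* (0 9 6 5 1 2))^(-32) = [4, 6, 1, 3, 2, 9, 5, 7, 8, 0] = (0 4 2 1 6 5 9)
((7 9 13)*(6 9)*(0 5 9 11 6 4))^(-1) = [4, 1, 2, 3, 7, 0, 11, 13, 8, 5, 10, 6, 12, 9] = (0 4 7 13 9 5)(6 11)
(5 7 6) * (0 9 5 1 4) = [9, 4, 2, 3, 0, 7, 1, 6, 8, 5] = (0 9 5 7 6 1 4)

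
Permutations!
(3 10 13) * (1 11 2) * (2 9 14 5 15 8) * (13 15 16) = [0, 11, 1, 10, 4, 16, 6, 7, 2, 14, 15, 9, 12, 3, 5, 8, 13] = (1 11 9 14 5 16 13 3 10 15 8 2)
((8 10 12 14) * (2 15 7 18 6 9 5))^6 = (2 5 9 6 18 7 15)(8 12)(10 14) = [0, 1, 5, 3, 4, 9, 18, 15, 12, 6, 14, 11, 8, 13, 10, 2, 16, 17, 7]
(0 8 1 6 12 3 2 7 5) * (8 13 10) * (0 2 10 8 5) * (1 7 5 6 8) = (0 13 1 8 7)(2 5)(3 10 6 12) = [13, 8, 5, 10, 4, 2, 12, 0, 7, 9, 6, 11, 3, 1]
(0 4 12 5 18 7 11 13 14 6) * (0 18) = (0 4 12 5)(6 18 7 11 13 14) = [4, 1, 2, 3, 12, 0, 18, 11, 8, 9, 10, 13, 5, 14, 6, 15, 16, 17, 7]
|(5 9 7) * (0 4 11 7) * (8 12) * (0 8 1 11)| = |(0 4)(1 11 7 5 9 8 12)| = 14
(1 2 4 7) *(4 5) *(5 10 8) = (1 2 10 8 5 4 7) = [0, 2, 10, 3, 7, 4, 6, 1, 5, 9, 8]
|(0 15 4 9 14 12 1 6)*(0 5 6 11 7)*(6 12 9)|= |(0 15 4 6 5 12 1 11 7)(9 14)|= 18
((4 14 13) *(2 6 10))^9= (14)= [0, 1, 2, 3, 4, 5, 6, 7, 8, 9, 10, 11, 12, 13, 14]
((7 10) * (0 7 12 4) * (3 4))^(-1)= [4, 1, 2, 12, 3, 5, 6, 0, 8, 9, 7, 11, 10]= (0 4 3 12 10 7)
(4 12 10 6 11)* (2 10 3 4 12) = (2 10 6 11 12 3 4) = [0, 1, 10, 4, 2, 5, 11, 7, 8, 9, 6, 12, 3]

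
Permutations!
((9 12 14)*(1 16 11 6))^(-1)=[0, 6, 2, 3, 4, 5, 11, 7, 8, 14, 10, 16, 9, 13, 12, 15, 1]=(1 6 11 16)(9 14 12)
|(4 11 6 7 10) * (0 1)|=10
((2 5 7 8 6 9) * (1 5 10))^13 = (1 9 7 10 6 5 2 8) = [0, 9, 8, 3, 4, 2, 5, 10, 1, 7, 6]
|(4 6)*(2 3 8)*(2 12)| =|(2 3 8 12)(4 6)| =4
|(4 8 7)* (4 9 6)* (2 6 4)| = |(2 6)(4 8 7 9)| = 4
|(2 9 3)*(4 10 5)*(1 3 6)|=15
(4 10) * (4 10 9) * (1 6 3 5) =(10)(1 6 3 5)(4 9) =[0, 6, 2, 5, 9, 1, 3, 7, 8, 4, 10]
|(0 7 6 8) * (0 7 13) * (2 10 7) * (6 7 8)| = 6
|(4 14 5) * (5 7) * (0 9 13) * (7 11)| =|(0 9 13)(4 14 11 7 5)| =15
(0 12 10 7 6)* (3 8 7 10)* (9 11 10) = (0 12 3 8 7 6)(9 11 10) = [12, 1, 2, 8, 4, 5, 0, 6, 7, 11, 9, 10, 3]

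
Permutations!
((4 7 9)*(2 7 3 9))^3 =(9)(2 7) =[0, 1, 7, 3, 4, 5, 6, 2, 8, 9]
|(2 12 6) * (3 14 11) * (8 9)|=6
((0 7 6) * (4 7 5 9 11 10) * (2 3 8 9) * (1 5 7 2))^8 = (0 6 7)(2 3 8 9 11 10 4) = [6, 1, 3, 8, 2, 5, 7, 0, 9, 11, 4, 10]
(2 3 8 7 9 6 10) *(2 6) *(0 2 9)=(0 2 3 8 7)(6 10)=[2, 1, 3, 8, 4, 5, 10, 0, 7, 9, 6]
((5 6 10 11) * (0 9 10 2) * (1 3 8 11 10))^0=[0, 1, 2, 3, 4, 5, 6, 7, 8, 9, 10, 11]=(11)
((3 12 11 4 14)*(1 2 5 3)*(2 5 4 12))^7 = (1 5 3 2 4 14)(11 12) = [0, 5, 4, 2, 14, 3, 6, 7, 8, 9, 10, 12, 11, 13, 1]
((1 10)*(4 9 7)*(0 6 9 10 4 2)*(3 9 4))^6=(0 9 10)(1 6 7)(2 3 4)=[9, 6, 3, 4, 2, 5, 7, 1, 8, 10, 0]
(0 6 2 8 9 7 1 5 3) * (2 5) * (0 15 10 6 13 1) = (0 13 1 2 8 9 7)(3 15 10 6 5) = [13, 2, 8, 15, 4, 3, 5, 0, 9, 7, 6, 11, 12, 1, 14, 10]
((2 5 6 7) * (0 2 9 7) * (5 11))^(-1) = (0 6 5 11 2)(7 9) = [6, 1, 0, 3, 4, 11, 5, 9, 8, 7, 10, 2]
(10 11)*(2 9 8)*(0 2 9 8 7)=(0 2 8 9 7)(10 11)=[2, 1, 8, 3, 4, 5, 6, 0, 9, 7, 11, 10]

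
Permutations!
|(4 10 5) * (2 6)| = 6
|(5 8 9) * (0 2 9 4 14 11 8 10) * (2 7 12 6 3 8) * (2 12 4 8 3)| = 11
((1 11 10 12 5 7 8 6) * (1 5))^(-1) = (1 12 10 11)(5 6 8 7) = [0, 12, 2, 3, 4, 6, 8, 5, 7, 9, 11, 1, 10]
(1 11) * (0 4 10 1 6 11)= (0 4 10 1)(6 11)= [4, 0, 2, 3, 10, 5, 11, 7, 8, 9, 1, 6]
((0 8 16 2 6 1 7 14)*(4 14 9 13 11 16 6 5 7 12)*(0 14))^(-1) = [4, 6, 16, 3, 12, 2, 8, 5, 0, 7, 10, 13, 1, 9, 14, 15, 11] = (0 4 12 1 6 8)(2 16 11 13 9 7 5)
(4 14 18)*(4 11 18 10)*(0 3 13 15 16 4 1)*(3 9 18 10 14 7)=(0 9 18 11 10 1)(3 13 15 16 4 7)=[9, 0, 2, 13, 7, 5, 6, 3, 8, 18, 1, 10, 12, 15, 14, 16, 4, 17, 11]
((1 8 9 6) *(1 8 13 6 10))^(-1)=[0, 10, 2, 3, 4, 5, 13, 7, 6, 8, 9, 11, 12, 1]=(1 10 9 8 6 13)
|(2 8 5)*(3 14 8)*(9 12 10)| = 15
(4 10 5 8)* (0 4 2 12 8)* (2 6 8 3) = (0 4 10 5)(2 12 3)(6 8) = [4, 1, 12, 2, 10, 0, 8, 7, 6, 9, 5, 11, 3]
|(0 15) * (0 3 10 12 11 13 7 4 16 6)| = 11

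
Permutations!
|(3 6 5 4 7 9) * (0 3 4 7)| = |(0 3 6 5 7 9 4)| = 7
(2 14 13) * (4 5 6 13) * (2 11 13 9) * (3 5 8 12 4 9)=[0, 1, 14, 5, 8, 6, 3, 7, 12, 2, 10, 13, 4, 11, 9]=(2 14 9)(3 5 6)(4 8 12)(11 13)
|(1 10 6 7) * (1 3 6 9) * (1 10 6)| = 4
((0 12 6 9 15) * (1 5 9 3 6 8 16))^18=(0 8 1 9)(5 15 12 16)=[8, 9, 2, 3, 4, 15, 6, 7, 1, 0, 10, 11, 16, 13, 14, 12, 5]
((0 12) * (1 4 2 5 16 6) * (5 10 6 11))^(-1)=(0 12)(1 6 10 2 4)(5 11 16)=[12, 6, 4, 3, 1, 11, 10, 7, 8, 9, 2, 16, 0, 13, 14, 15, 5]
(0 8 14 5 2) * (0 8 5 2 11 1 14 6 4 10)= (0 5 11 1 14 2 8 6 4 10)= [5, 14, 8, 3, 10, 11, 4, 7, 6, 9, 0, 1, 12, 13, 2]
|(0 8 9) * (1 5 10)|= 3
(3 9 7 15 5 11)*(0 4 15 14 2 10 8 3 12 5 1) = (0 4 15 1)(2 10 8 3 9 7 14)(5 11 12) = [4, 0, 10, 9, 15, 11, 6, 14, 3, 7, 8, 12, 5, 13, 2, 1]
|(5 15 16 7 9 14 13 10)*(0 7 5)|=6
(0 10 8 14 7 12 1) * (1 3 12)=(0 10 8 14 7 1)(3 12)=[10, 0, 2, 12, 4, 5, 6, 1, 14, 9, 8, 11, 3, 13, 7]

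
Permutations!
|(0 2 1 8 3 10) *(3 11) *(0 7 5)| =|(0 2 1 8 11 3 10 7 5)| =9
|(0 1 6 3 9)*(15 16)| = 10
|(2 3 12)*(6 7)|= 6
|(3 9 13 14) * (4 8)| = 4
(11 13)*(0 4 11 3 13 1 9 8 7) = (0 4 11 1 9 8 7)(3 13) = [4, 9, 2, 13, 11, 5, 6, 0, 7, 8, 10, 1, 12, 3]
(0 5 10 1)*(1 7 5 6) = [6, 0, 2, 3, 4, 10, 1, 5, 8, 9, 7] = (0 6 1)(5 10 7)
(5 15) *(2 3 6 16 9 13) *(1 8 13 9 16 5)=[0, 8, 3, 6, 4, 15, 5, 7, 13, 9, 10, 11, 12, 2, 14, 1, 16]=(16)(1 8 13 2 3 6 5 15)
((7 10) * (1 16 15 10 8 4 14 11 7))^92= (16)(4 11 8 14 7)= [0, 1, 2, 3, 11, 5, 6, 4, 14, 9, 10, 8, 12, 13, 7, 15, 16]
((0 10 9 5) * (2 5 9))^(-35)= (0 10 2 5)= [10, 1, 5, 3, 4, 0, 6, 7, 8, 9, 2]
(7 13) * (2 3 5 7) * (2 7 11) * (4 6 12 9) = (2 3 5 11)(4 6 12 9)(7 13) = [0, 1, 3, 5, 6, 11, 12, 13, 8, 4, 10, 2, 9, 7]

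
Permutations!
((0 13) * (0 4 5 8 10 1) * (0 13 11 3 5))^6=[1, 5, 2, 4, 10, 0, 6, 7, 11, 9, 3, 13, 12, 8]=(0 1 5)(3 4 10)(8 11 13)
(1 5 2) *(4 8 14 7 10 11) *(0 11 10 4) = (0 11)(1 5 2)(4 8 14 7) = [11, 5, 1, 3, 8, 2, 6, 4, 14, 9, 10, 0, 12, 13, 7]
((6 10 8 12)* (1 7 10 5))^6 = (1 5 6 12 8 10 7) = [0, 5, 2, 3, 4, 6, 12, 1, 10, 9, 7, 11, 8]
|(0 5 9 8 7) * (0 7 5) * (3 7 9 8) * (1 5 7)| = |(1 5 8 7 9 3)| = 6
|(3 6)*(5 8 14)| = 6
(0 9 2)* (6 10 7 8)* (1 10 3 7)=[9, 10, 0, 7, 4, 5, 3, 8, 6, 2, 1]=(0 9 2)(1 10)(3 7 8 6)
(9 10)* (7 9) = (7 9 10) = [0, 1, 2, 3, 4, 5, 6, 9, 8, 10, 7]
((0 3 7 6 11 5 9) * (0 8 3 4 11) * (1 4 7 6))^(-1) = (0 6 3 8 9 5 11 4 1 7) = [6, 7, 2, 8, 1, 11, 3, 0, 9, 5, 10, 4]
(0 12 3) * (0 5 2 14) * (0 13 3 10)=[12, 1, 14, 5, 4, 2, 6, 7, 8, 9, 0, 11, 10, 3, 13]=(0 12 10)(2 14 13 3 5)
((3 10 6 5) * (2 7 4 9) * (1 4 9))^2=[0, 1, 9, 6, 4, 10, 3, 2, 8, 7, 5]=(2 9 7)(3 6)(5 10)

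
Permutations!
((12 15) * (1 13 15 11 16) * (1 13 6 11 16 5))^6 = (1 11)(5 6)(12 13)(15 16) = [0, 11, 2, 3, 4, 6, 5, 7, 8, 9, 10, 1, 13, 12, 14, 16, 15]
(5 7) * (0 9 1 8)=(0 9 1 8)(5 7)=[9, 8, 2, 3, 4, 7, 6, 5, 0, 1]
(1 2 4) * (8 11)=(1 2 4)(8 11)=[0, 2, 4, 3, 1, 5, 6, 7, 11, 9, 10, 8]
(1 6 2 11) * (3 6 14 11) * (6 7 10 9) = (1 14 11)(2 3 7 10 9 6) = [0, 14, 3, 7, 4, 5, 2, 10, 8, 6, 9, 1, 12, 13, 11]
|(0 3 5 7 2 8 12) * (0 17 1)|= 9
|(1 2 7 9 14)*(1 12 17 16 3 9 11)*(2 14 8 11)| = |(1 14 12 17 16 3 9 8 11)(2 7)| = 18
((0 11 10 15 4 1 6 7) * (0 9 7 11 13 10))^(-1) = (0 11 6 1 4 15 10 13)(7 9) = [11, 4, 2, 3, 15, 5, 1, 9, 8, 7, 13, 6, 12, 0, 14, 10]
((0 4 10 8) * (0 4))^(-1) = (4 8 10) = [0, 1, 2, 3, 8, 5, 6, 7, 10, 9, 4]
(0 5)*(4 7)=(0 5)(4 7)=[5, 1, 2, 3, 7, 0, 6, 4]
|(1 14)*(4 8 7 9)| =4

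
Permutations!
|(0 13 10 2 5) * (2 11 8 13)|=12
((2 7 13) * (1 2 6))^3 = (1 13 2 6 7) = [0, 13, 6, 3, 4, 5, 7, 1, 8, 9, 10, 11, 12, 2]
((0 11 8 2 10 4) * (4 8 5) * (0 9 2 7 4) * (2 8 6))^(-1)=(0 5 11)(2 6 10)(4 7 8 9)=[5, 1, 6, 3, 7, 11, 10, 8, 9, 4, 2, 0]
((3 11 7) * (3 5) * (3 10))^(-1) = (3 10 5 7 11) = [0, 1, 2, 10, 4, 7, 6, 11, 8, 9, 5, 3]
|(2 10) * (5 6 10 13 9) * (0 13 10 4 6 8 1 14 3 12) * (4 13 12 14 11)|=8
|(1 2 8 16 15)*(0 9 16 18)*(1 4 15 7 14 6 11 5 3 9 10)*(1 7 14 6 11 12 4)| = 66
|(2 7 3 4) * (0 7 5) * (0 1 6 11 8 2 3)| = |(0 7)(1 6 11 8 2 5)(3 4)| = 6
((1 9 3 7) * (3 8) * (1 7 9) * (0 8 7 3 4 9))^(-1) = (0 3 7 9 4 8) = [3, 1, 2, 7, 8, 5, 6, 9, 0, 4]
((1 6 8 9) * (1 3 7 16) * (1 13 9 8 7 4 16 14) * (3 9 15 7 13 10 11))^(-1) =(1 14 7 15 13 6)(3 11 10 16 4) =[0, 14, 2, 11, 3, 5, 1, 15, 8, 9, 16, 10, 12, 6, 7, 13, 4]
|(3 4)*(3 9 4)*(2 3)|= 2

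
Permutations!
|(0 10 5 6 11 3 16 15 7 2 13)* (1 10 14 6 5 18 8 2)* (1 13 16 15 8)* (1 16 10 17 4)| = |(0 14 6 11 3 15 7 13)(1 17 4)(2 10 18 16 8)| = 120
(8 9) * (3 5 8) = (3 5 8 9) = [0, 1, 2, 5, 4, 8, 6, 7, 9, 3]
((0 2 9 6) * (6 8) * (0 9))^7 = (0 2)(6 9 8) = [2, 1, 0, 3, 4, 5, 9, 7, 6, 8]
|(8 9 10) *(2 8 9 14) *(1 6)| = 6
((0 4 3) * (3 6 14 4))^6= [0, 1, 2, 3, 4, 5, 6, 7, 8, 9, 10, 11, 12, 13, 14]= (14)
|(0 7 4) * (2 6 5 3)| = 12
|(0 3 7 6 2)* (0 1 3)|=|(1 3 7 6 2)|=5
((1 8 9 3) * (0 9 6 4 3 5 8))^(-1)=(0 1 3 4 6 8 5 9)=[1, 3, 2, 4, 6, 9, 8, 7, 5, 0]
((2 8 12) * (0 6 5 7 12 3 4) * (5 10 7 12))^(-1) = (0 4 3 8 2 12 5 7 10 6) = [4, 1, 12, 8, 3, 7, 0, 10, 2, 9, 6, 11, 5]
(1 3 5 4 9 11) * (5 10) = (1 3 10 5 4 9 11) = [0, 3, 2, 10, 9, 4, 6, 7, 8, 11, 5, 1]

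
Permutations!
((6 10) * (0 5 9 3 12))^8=[3, 1, 2, 5, 4, 12, 6, 7, 8, 0, 10, 11, 9]=(0 3 5 12 9)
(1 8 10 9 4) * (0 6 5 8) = (0 6 5 8 10 9 4 1) = [6, 0, 2, 3, 1, 8, 5, 7, 10, 4, 9]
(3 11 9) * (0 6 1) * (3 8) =(0 6 1)(3 11 9 8) =[6, 0, 2, 11, 4, 5, 1, 7, 3, 8, 10, 9]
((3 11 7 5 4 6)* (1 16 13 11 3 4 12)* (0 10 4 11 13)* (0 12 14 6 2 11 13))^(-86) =(0 11 6 4 5)(1 16 12)(2 14 10 7 13) =[11, 16, 14, 3, 5, 0, 4, 13, 8, 9, 7, 6, 1, 2, 10, 15, 12]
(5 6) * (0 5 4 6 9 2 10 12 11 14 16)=(0 5 9 2 10 12 11 14 16)(4 6)=[5, 1, 10, 3, 6, 9, 4, 7, 8, 2, 12, 14, 11, 13, 16, 15, 0]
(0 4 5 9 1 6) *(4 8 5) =(0 8 5 9 1 6) =[8, 6, 2, 3, 4, 9, 0, 7, 5, 1]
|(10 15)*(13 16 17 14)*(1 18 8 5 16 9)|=|(1 18 8 5 16 17 14 13 9)(10 15)|=18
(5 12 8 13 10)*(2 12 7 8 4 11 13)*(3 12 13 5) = (2 13 10 3 12 4 11 5 7 8) = [0, 1, 13, 12, 11, 7, 6, 8, 2, 9, 3, 5, 4, 10]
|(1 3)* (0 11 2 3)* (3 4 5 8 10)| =9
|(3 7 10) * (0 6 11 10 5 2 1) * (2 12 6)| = 21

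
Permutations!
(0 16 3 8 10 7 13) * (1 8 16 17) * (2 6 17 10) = (0 10 7 13)(1 8 2 6 17)(3 16) = [10, 8, 6, 16, 4, 5, 17, 13, 2, 9, 7, 11, 12, 0, 14, 15, 3, 1]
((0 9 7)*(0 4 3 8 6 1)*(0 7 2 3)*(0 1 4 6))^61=(0 9 2 3 8)(1 7 6 4)=[9, 7, 3, 8, 1, 5, 4, 6, 0, 2]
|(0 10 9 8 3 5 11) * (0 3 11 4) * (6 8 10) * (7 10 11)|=|(0 6 8 7 10 9 11 3 5 4)|=10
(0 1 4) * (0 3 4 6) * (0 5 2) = [1, 6, 0, 4, 3, 2, 5] = (0 1 6 5 2)(3 4)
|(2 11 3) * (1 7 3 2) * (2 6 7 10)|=|(1 10 2 11 6 7 3)|=7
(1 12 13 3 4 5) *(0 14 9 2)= (0 14 9 2)(1 12 13 3 4 5)= [14, 12, 0, 4, 5, 1, 6, 7, 8, 2, 10, 11, 13, 3, 9]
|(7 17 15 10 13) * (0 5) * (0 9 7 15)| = 15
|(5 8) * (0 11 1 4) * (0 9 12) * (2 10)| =6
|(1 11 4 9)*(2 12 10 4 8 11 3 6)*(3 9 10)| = |(1 9)(2 12 3 6)(4 10)(8 11)| = 4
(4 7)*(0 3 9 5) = (0 3 9 5)(4 7) = [3, 1, 2, 9, 7, 0, 6, 4, 8, 5]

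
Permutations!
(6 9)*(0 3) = (0 3)(6 9) = [3, 1, 2, 0, 4, 5, 9, 7, 8, 6]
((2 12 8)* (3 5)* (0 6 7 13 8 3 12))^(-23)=[6, 1, 0, 5, 4, 12, 7, 13, 2, 9, 10, 11, 3, 8]=(0 6 7 13 8 2)(3 5 12)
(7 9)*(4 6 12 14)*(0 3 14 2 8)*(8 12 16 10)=(0 3 14 4 6 16 10 8)(2 12)(7 9)=[3, 1, 12, 14, 6, 5, 16, 9, 0, 7, 8, 11, 2, 13, 4, 15, 10]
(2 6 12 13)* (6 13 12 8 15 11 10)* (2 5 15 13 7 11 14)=[0, 1, 7, 3, 4, 15, 8, 11, 13, 9, 6, 10, 12, 5, 2, 14]=(2 7 11 10 6 8 13 5 15 14)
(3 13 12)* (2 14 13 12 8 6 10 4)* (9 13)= [0, 1, 14, 12, 2, 5, 10, 7, 6, 13, 4, 11, 3, 8, 9]= (2 14 9 13 8 6 10 4)(3 12)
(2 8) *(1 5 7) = (1 5 7)(2 8) = [0, 5, 8, 3, 4, 7, 6, 1, 2]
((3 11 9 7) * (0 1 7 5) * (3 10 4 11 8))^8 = (11) = [0, 1, 2, 3, 4, 5, 6, 7, 8, 9, 10, 11]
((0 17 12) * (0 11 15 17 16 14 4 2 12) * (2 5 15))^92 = (0 16 14 4 5 15 17)(2 11 12) = [16, 1, 11, 3, 5, 15, 6, 7, 8, 9, 10, 12, 2, 13, 4, 17, 14, 0]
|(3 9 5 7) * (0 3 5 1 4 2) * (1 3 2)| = |(0 2)(1 4)(3 9)(5 7)| = 2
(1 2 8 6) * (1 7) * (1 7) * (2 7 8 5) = (1 7 8 6)(2 5) = [0, 7, 5, 3, 4, 2, 1, 8, 6]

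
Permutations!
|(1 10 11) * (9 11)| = |(1 10 9 11)| = 4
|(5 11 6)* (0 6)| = 4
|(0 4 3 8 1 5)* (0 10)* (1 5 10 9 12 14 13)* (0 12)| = 30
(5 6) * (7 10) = [0, 1, 2, 3, 4, 6, 5, 10, 8, 9, 7] = (5 6)(7 10)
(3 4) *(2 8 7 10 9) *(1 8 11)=[0, 8, 11, 4, 3, 5, 6, 10, 7, 2, 9, 1]=(1 8 7 10 9 2 11)(3 4)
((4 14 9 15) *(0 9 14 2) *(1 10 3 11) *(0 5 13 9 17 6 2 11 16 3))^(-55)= (0 13 1 2 4 17 9 10 5 11 6 15)(3 16)= [13, 2, 4, 16, 17, 11, 15, 7, 8, 10, 5, 6, 12, 1, 14, 0, 3, 9]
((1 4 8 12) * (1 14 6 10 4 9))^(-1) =(1 9)(4 10 6 14 12 8) =[0, 9, 2, 3, 10, 5, 14, 7, 4, 1, 6, 11, 8, 13, 12]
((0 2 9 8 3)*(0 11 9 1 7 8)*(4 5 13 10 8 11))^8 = (0 1 11)(2 7 9)(3 5 10)(4 13 8) = [1, 11, 7, 5, 13, 10, 6, 9, 4, 2, 3, 0, 12, 8]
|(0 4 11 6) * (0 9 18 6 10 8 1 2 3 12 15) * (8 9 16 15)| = |(0 4 11 10 9 18 6 16 15)(1 2 3 12 8)| = 45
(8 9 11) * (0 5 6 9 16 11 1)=(0 5 6 9 1)(8 16 11)=[5, 0, 2, 3, 4, 6, 9, 7, 16, 1, 10, 8, 12, 13, 14, 15, 11]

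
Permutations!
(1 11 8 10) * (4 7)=(1 11 8 10)(4 7)=[0, 11, 2, 3, 7, 5, 6, 4, 10, 9, 1, 8]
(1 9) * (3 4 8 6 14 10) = (1 9)(3 4 8 6 14 10) = [0, 9, 2, 4, 8, 5, 14, 7, 6, 1, 3, 11, 12, 13, 10]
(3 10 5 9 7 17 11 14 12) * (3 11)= (3 10 5 9 7 17)(11 14 12)= [0, 1, 2, 10, 4, 9, 6, 17, 8, 7, 5, 14, 11, 13, 12, 15, 16, 3]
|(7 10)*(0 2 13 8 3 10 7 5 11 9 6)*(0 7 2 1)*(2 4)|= |(0 1)(2 13 8 3 10 5 11 9 6 7 4)|= 22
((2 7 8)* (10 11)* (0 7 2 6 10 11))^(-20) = [0, 1, 2, 3, 4, 5, 6, 7, 8, 9, 10, 11] = (11)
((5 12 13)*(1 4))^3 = (13)(1 4) = [0, 4, 2, 3, 1, 5, 6, 7, 8, 9, 10, 11, 12, 13]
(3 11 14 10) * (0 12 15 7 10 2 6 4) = [12, 1, 6, 11, 0, 5, 4, 10, 8, 9, 3, 14, 15, 13, 2, 7] = (0 12 15 7 10 3 11 14 2 6 4)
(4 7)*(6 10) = (4 7)(6 10) = [0, 1, 2, 3, 7, 5, 10, 4, 8, 9, 6]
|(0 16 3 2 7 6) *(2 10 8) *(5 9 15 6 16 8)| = 11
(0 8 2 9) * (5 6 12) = (0 8 2 9)(5 6 12) = [8, 1, 9, 3, 4, 6, 12, 7, 2, 0, 10, 11, 5]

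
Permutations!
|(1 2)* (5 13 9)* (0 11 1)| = 12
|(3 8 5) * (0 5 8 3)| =|(8)(0 5)| =2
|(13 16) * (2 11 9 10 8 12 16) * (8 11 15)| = |(2 15 8 12 16 13)(9 10 11)| = 6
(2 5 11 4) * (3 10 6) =(2 5 11 4)(3 10 6) =[0, 1, 5, 10, 2, 11, 3, 7, 8, 9, 6, 4]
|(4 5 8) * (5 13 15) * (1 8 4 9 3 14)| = |(1 8 9 3 14)(4 13 15 5)| = 20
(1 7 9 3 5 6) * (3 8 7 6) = (1 6)(3 5)(7 9 8) = [0, 6, 2, 5, 4, 3, 1, 9, 7, 8]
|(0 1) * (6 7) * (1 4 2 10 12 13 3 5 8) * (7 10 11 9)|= 14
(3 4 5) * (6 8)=(3 4 5)(6 8)=[0, 1, 2, 4, 5, 3, 8, 7, 6]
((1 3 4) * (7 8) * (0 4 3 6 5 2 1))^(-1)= (0 4)(1 2 5 6)(7 8)= [4, 2, 5, 3, 0, 6, 1, 8, 7]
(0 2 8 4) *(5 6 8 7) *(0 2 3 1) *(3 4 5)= [4, 0, 7, 1, 2, 6, 8, 3, 5]= (0 4 2 7 3 1)(5 6 8)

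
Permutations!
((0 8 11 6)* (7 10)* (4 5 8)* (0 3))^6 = (0 3 6 11 8 5 4) = [3, 1, 2, 6, 0, 4, 11, 7, 5, 9, 10, 8]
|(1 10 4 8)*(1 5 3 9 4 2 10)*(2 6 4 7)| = |(2 10 6 4 8 5 3 9 7)| = 9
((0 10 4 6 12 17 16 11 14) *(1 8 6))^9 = (0 11 17 6 1 10 14 16 12 8 4) = [11, 10, 2, 3, 0, 5, 1, 7, 4, 9, 14, 17, 8, 13, 16, 15, 12, 6]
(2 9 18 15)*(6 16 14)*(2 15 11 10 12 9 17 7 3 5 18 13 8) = (2 17 7 3 5 18 11 10 12 9 13 8)(6 16 14) = [0, 1, 17, 5, 4, 18, 16, 3, 2, 13, 12, 10, 9, 8, 6, 15, 14, 7, 11]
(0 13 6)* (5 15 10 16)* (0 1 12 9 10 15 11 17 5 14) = (0 13 6 1 12 9 10 16 14)(5 11 17) = [13, 12, 2, 3, 4, 11, 1, 7, 8, 10, 16, 17, 9, 6, 0, 15, 14, 5]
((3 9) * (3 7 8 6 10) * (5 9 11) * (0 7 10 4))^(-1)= (0 4 6 8 7)(3 10 9 5 11)= [4, 1, 2, 10, 6, 11, 8, 0, 7, 5, 9, 3]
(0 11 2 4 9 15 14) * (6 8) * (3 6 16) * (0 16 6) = (0 11 2 4 9 15 14 16 3)(6 8) = [11, 1, 4, 0, 9, 5, 8, 7, 6, 15, 10, 2, 12, 13, 16, 14, 3]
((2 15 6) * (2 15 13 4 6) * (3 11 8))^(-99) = (2 13 4 6 15) = [0, 1, 13, 3, 6, 5, 15, 7, 8, 9, 10, 11, 12, 4, 14, 2]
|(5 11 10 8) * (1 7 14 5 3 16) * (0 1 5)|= 12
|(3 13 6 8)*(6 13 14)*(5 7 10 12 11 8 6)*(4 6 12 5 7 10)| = |(3 14 7 4 6 12 11 8)(5 10)| = 8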